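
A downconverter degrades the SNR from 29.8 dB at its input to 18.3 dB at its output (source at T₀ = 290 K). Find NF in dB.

NF (dB) = SNR_in(dB) − SNR_out(dB) when the source is at T₀
NF = 29.8 − 18.3 = 11.5 dB

11.5 dB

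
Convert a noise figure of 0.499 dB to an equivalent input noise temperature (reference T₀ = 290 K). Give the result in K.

F = 10^(0.499/10) = 1.12176
T_e = (F − 1)·T₀ = (1.12176 − 1) × 290 = 35.3 K

35.3 K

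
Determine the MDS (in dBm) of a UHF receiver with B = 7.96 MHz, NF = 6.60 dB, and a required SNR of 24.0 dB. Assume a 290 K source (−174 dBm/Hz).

−74.4 dBm

Sensitivity = −174 + 10 log₁₀(B) + NF + SNR_min
= −174 + 69.01 + 6.60 + 24.0
= −74.39 dBm → −74.4 dBm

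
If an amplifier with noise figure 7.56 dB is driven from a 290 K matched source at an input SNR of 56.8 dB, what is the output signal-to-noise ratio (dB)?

49.24 dB

By definition F = SNR_in/SNR_out, so in dB: SNR_out = SNR_in − NF
SNR_out = 56.8 − 7.56 = 49.24 dB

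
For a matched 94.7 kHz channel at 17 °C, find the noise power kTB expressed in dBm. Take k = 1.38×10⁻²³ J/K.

T = 17 °C + 273.15 = 290.15 K
P_n = kTB = 1.38×10⁻²³ × 290.15 × 9.47×10⁴ = 3.79×10⁻¹⁶ W
In dBm: 10 log₁₀(3.79×10⁻¹⁶ / 10⁻³) = −124.2 dBm

−124.2 dBm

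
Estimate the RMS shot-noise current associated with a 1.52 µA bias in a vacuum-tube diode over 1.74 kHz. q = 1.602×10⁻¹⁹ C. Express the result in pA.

I_n = √(2qI·B)
2qI·B = 2 × 1.602×10⁻¹⁹ × 1.52×10⁻⁶ × 1.74×10³ = 8.47×10⁻²² A²
I_n = √(8.47×10⁻²²) = 2.91×10⁻¹¹ A = 29.1 pA

29.1 pA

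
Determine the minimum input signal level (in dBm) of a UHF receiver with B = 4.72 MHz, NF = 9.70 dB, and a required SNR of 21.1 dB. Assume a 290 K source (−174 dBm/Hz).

−76.5 dBm

Sensitivity = −174 + 10 log₁₀(B) + NF + SNR_min
= −174 + 66.74 + 9.70 + 21.1
= −76.46 dBm → −76.5 dBm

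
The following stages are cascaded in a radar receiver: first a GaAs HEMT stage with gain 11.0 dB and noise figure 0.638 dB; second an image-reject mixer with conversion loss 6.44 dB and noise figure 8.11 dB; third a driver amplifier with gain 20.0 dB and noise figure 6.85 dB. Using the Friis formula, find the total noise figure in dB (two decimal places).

Convert to linear (a loss of L dB is a gain of −L dB): F_i = 10^(NF_i/10), G_i = 10^(G_i,dB/10)
  Stage 1: F_1 = 10^(0.638/10) = 1.158, G_1 = 10^(11.0/10) = 12.59
  Stage 2: F_2 = 10^(8.11/10) = 6.471, G_2 = 10^(−6.44/10) = 0.2270
  Stage 3: F_3 = 10^(6.85/10) = 4.842, G_3 = 10^(20.0/10) = 100.0
Friis cascade:
  F = 1.158 + (6.471 − 1)/12.59 + (4.842 − 1)/2.858 = 2.937
NF = 10 log₁₀(2.937) = 4.68 dB

4.68 dB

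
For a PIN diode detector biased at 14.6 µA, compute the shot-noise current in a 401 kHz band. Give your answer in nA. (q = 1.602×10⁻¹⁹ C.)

I_n = √(2qI·B)
2qI·B = 2 × 1.602×10⁻¹⁹ × 1.46×10⁻⁵ × 4.01×10⁵ = 1.88×10⁻¹⁸ A²
I_n = √(1.88×10⁻¹⁸) = 1.37×10⁻⁹ A = 1.37 nA

1.37 nA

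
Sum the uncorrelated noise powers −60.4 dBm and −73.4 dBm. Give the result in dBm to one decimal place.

Convert to linear, add, convert back:
P₁ = 9.12×10⁻¹⁰ W, P₂ = 4.57×10⁻¹¹ W
P_tot = 9.58×10⁻¹⁰ W → 10 log₁₀(P_tot / 10⁻³) = −60.2 dBm

−60.2 dBm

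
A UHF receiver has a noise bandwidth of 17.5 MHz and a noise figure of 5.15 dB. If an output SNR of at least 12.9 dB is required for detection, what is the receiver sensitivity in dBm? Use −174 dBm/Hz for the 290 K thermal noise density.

−83.5 dBm

Sensitivity = −174 + 10 log₁₀(B) + NF + SNR_min
= −174 + 72.43 + 5.15 + 12.9
= −83.52 dBm → −83.5 dBm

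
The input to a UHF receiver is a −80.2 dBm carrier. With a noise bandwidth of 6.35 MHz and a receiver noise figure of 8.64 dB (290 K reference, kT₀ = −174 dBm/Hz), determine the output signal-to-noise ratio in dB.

Noise floor: N = −174 + 10 log₁₀(B) + NF
10 log₁₀(6.35×10⁶) = 68.03 dB
N = −174 + 68.03 + 8.64 = −97.33 dBm
SNR = P_sig − N = −80.2 − (−97.33) = 17.13 dB → 17.1 dB

17.1 dB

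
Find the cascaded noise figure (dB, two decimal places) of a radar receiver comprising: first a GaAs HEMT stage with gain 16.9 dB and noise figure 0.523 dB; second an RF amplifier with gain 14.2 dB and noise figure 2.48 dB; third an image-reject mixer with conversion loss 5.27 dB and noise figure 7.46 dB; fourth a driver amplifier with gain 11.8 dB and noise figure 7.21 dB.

Convert to linear (a loss of L dB is a gain of −L dB): F_i = 10^(NF_i/10), G_i = 10^(G_i,dB/10)
  Stage 1: F_1 = 10^(0.523/10) = 1.128, G_1 = 10^(16.9/10) = 48.98
  Stage 2: F_2 = 10^(2.48/10) = 1.770, G_2 = 10^(14.2/10) = 26.30
  Stage 3: F_3 = 10^(7.46/10) = 5.572, G_3 = 10^(−5.27/10) = 0.2972
  Stage 4: F_4 = 10^(7.21/10) = 5.260, G_4 = 10^(11.8/10) = 15.14
Friis cascade:
  F = 1.128 + (1.770 − 1)/48.98 + (5.572 − 1)/1288 + (5.260 − 1)/382.8 = 1.158
NF = 10 log₁₀(1.158) = 0.64 dB

0.64 dB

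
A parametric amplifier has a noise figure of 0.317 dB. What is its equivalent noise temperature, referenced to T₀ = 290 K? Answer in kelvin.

22.0 K

F = 10^(0.317/10) = 1.07572
T_e = (F − 1)·T₀ = (1.07572 − 1) × 290 = 22.0 K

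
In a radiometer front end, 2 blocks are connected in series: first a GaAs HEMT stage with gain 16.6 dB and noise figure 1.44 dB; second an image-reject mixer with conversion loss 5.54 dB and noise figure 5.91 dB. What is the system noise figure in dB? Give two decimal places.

Convert to linear (a loss of L dB is a gain of −L dB): F_i = 10^(NF_i/10), G_i = 10^(G_i,dB/10)
  Stage 1: F_1 = 10^(1.44/10) = 1.393, G_1 = 10^(16.6/10) = 45.71
  Stage 2: F_2 = 10^(5.91/10) = 3.899, G_2 = 10^(−5.54/10) = 0.2793
Friis cascade:
  F = 1.393 + (3.899 − 1)/45.71 = 1.457
NF = 10 log₁₀(1.457) = 1.63 dB

1.63 dB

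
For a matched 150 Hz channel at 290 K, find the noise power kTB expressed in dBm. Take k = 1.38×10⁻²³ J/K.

−152.2 dBm

P_n = kTB = 1.38×10⁻²³ × 290 × 1.50×10² = 6.00×10⁻¹⁹ W
In dBm: 10 log₁₀(6.00×10⁻¹⁹ / 10⁻³) = −152.2 dBm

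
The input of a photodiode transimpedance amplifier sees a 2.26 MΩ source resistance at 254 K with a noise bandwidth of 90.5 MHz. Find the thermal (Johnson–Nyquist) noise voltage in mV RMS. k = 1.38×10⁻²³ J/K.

1.69 mV

V_n = √(4kTRB)
4kTRB = 4 × 1.38×10⁻²³ × 254 × 2.26×10⁶ × 9.05×10⁷ = 2.87×10⁻⁶ V²
V_n = √(2.87×10⁻⁶) = 1.69×10⁻³ V = 1.69 mV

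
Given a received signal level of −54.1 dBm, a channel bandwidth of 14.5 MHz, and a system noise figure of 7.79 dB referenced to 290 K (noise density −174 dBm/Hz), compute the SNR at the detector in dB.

40.5 dB

Noise floor: N = −174 + 10 log₁₀(B) + NF
10 log₁₀(1.45×10⁷) = 71.61 dB
N = −174 + 71.61 + 7.79 = −94.60 dBm
SNR = P_sig − N = −54.1 − (−94.60) = 40.50 dB → 40.5 dB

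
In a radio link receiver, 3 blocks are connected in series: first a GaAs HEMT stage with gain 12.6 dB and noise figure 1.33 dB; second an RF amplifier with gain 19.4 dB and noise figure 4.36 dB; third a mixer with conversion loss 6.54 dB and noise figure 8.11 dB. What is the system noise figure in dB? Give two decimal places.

Convert to linear (a loss of L dB is a gain of −L dB): F_i = 10^(NF_i/10), G_i = 10^(G_i,dB/10)
  Stage 1: F_1 = 10^(1.33/10) = 1.358, G_1 = 10^(12.6/10) = 18.20
  Stage 2: F_2 = 10^(4.36/10) = 2.729, G_2 = 10^(19.4/10) = 87.10
  Stage 3: F_3 = 10^(8.11/10) = 6.471, G_3 = 10^(−6.54/10) = 0.2218
Friis cascade:
  F = 1.358 + (2.729 − 1)/18.20 + (6.471 − 1)/1585 = 1.457
NF = 10 log₁₀(1.457) = 1.63 dB

1.63 dB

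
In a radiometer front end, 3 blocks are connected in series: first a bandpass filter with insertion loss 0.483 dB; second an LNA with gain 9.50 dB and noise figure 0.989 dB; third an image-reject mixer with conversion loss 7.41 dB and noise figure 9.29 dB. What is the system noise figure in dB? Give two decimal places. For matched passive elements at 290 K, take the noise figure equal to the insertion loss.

3.70 dB

Convert to linear (a loss of L dB is a gain of −L dB): F_i = 10^(NF_i/10), G_i = 10^(G_i,dB/10)
  Stage 1: F_1 = 10^(0.483/10) = 1.118, G_1 = 10^(−0.483/10) = 0.8947
  Stage 2: F_2 = 10^(0.989/10) = 1.256, G_2 = 10^(9.50/10) = 8.913
  Stage 3: F_3 = 10^(9.29/10) = 8.492, G_3 = 10^(−7.41/10) = 0.1816
Friis cascade:
  F = 1.118 + (1.256 − 1)/0.8947 + (8.492 − 1)/7.974 = 2.343
NF = 10 log₁₀(2.343) = 3.70 dB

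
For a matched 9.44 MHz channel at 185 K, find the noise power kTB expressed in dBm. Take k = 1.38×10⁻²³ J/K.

P_n = kTB = 1.38×10⁻²³ × 185 × 9.44×10⁶ = 2.41×10⁻¹⁴ W
In dBm: 10 log₁₀(2.41×10⁻¹⁴ / 10⁻³) = −106.2 dBm

−106.2 dBm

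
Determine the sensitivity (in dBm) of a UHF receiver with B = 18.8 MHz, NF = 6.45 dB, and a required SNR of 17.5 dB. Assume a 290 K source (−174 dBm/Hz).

Sensitivity = −174 + 10 log₁₀(B) + NF + SNR_min
= −174 + 72.74 + 6.45 + 17.5
= −77.31 dBm → −77.3 dBm

−77.3 dBm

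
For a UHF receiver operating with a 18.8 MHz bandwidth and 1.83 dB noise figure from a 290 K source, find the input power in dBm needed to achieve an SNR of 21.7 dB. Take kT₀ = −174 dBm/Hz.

−77.7 dBm

Sensitivity = −174 + 10 log₁₀(B) + NF + SNR_min
= −174 + 72.74 + 1.83 + 21.7
= −77.73 dBm → −77.7 dBm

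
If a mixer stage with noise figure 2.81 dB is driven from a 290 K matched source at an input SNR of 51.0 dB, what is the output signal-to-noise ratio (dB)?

By definition F = SNR_in/SNR_out, so in dB: SNR_out = SNR_in − NF
SNR_out = 51.0 − 2.81 = 48.19 dB

48.19 dB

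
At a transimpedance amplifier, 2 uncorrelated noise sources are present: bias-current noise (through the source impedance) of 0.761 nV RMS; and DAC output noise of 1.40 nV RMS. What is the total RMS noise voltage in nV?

Uncorrelated sources add in power (mean-square): V_tot = √(ΣV_i²)
V_tot = √[(7.61×10⁻¹⁰)² + (1.40×10⁻⁹)²] = 1.59×10⁻⁹ V = 1.59 nV

1.59 nV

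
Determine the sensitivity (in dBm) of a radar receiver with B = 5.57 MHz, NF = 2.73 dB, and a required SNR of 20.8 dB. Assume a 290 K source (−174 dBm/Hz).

Sensitivity = −174 + 10 log₁₀(B) + NF + SNR_min
= −174 + 67.46 + 2.73 + 20.8
= −83.01 dBm → −83.0 dBm

−83.0 dBm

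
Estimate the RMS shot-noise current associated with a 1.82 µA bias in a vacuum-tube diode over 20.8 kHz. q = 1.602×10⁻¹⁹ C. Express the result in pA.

I_n = √(2qI·B)
2qI·B = 2 × 1.602×10⁻¹⁹ × 1.82×10⁻⁶ × 2.08×10⁴ = 1.21×10⁻²⁰ A²
I_n = √(1.21×10⁻²⁰) = 1.10×10⁻¹⁰ A = 110 pA

110 pA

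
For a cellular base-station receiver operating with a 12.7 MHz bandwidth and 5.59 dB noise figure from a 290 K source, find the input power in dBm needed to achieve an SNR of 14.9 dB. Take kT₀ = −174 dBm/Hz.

−82.5 dBm

Sensitivity = −174 + 10 log₁₀(B) + NF + SNR_min
= −174 + 71.04 + 5.59 + 14.9
= −82.47 dBm → −82.5 dBm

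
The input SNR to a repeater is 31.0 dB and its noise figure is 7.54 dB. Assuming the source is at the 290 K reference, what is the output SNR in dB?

By definition F = SNR_in/SNR_out, so in dB: SNR_out = SNR_in − NF
SNR_out = 31.0 − 7.54 = 23.46 dB

23.46 dB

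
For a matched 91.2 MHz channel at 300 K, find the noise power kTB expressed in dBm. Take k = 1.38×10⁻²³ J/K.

P_n = kTB = 1.38×10⁻²³ × 300 × 9.12×10⁷ = 3.78×10⁻¹³ W
In dBm: 10 log₁₀(3.78×10⁻¹³ / 10⁻³) = −94.2 dBm

−94.2 dBm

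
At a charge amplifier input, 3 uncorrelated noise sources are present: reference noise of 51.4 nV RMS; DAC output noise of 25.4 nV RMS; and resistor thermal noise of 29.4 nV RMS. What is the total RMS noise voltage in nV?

Uncorrelated sources add in power (mean-square): V_tot = √(ΣV_i²)
V_tot = √[(5.14×10⁻⁸)² + (2.54×10⁻⁸)² + (2.94×10⁻⁸)²] = 6.44×10⁻⁸ V = 64.4 nV

64.4 nV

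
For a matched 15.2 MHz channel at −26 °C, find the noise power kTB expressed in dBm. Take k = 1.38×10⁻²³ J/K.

−102.9 dBm

T = −26 °C + 273.15 = 247.15 K
P_n = kTB = 1.38×10⁻²³ × 247.15 × 1.52×10⁷ = 5.18×10⁻¹⁴ W
In dBm: 10 log₁₀(5.18×10⁻¹⁴ / 10⁻³) = −102.9 dBm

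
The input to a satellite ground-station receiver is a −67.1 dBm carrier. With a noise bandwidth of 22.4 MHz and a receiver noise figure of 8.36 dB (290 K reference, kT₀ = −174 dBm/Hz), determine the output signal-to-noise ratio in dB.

25.0 dB

Noise floor: N = −174 + 10 log₁₀(B) + NF
10 log₁₀(2.24×10⁷) = 73.5 dB
N = −174 + 73.5 + 8.36 = −92.14 dBm
SNR = P_sig − N = −67.1 − (−92.14) = 25.04 dB → 25.0 dB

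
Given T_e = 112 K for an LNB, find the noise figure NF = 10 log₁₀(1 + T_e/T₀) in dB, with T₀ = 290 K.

1.42 dB

F = 1 + T_e/T₀ = 1 + 112/290 = 1.38621
NF = 10 log₁₀(1.38621) = 1.42 dB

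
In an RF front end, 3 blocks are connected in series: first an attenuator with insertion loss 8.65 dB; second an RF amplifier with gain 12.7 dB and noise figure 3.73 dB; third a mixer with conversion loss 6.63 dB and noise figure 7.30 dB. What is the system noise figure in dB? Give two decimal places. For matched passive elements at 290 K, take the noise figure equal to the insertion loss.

Convert to linear (a loss of L dB is a gain of −L dB): F_i = 10^(NF_i/10), G_i = 10^(G_i,dB/10)
  Stage 1: F_1 = 10^(8.65/10) = 7.328, G_1 = 10^(−8.65/10) = 0.1365
  Stage 2: F_2 = 10^(3.73/10) = 2.360, G_2 = 10^(12.7/10) = 18.62
  Stage 3: F_3 = 10^(7.30/10) = 5.370, G_3 = 10^(−6.63/10) = 0.2173
Friis cascade:
  F = 7.328 + (2.360 − 1)/0.1365 + (5.370 − 1)/2.541 = 19.02
NF = 10 log₁₀(19.02) = 12.79 dB

12.79 dB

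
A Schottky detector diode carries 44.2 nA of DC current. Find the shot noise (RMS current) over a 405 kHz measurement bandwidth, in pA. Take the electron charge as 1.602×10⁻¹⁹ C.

I_n = √(2qI·B)
2qI·B = 2 × 1.602×10⁻¹⁹ × 4.42×10⁻⁸ × 4.05×10⁵ = 5.74×10⁻²¹ A²
I_n = √(5.74×10⁻²¹) = 7.57×10⁻¹¹ A = 75.7 pA

75.7 pA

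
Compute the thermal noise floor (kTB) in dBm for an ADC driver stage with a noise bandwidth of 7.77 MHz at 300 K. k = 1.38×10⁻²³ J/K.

P_n = kTB = 1.38×10⁻²³ × 300 × 7.77×10⁶ = 3.22×10⁻¹⁴ W
In dBm: 10 log₁₀(3.22×10⁻¹⁴ / 10⁻³) = −104.9 dBm

−104.9 dBm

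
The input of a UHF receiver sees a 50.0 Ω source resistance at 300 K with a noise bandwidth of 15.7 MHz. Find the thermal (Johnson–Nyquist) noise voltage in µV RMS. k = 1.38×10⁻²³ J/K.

3.61 µV

V_n = √(4kTRB)
4kTRB = 4 × 1.38×10⁻²³ × 300 × 5.00×10¹ × 1.57×10⁷ = 1.30×10⁻¹¹ V²
V_n = √(1.30×10⁻¹¹) = 3.61×10⁻⁶ V = 3.61 µV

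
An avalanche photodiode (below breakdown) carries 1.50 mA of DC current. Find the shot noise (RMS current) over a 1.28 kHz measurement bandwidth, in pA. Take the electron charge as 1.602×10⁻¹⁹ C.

784 pA

I_n = √(2qI·B)
2qI·B = 2 × 1.602×10⁻¹⁹ × 1.50×10⁻³ × 1.28×10³ = 6.15×10⁻¹⁹ A²
I_n = √(6.15×10⁻¹⁹) = 7.84×10⁻¹⁰ A = 784 pA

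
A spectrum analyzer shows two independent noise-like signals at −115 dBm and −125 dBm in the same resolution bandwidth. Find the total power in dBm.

Convert to linear, add, convert back:
P₁ = 3.16×10⁻¹⁵ W, P₂ = 3.16×10⁻¹⁶ W
P_tot = 3.48×10⁻¹⁵ W → 10 log₁₀(P_tot / 10⁻³) = −114.6 dBm

−114.6 dBm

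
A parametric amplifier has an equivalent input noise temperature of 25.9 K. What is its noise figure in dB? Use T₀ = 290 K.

F = 1 + T_e/T₀ = 1 + 25.9/290 = 1.08931
NF = 10 log₁₀(1.08931) = 0.372 dB

0.372 dB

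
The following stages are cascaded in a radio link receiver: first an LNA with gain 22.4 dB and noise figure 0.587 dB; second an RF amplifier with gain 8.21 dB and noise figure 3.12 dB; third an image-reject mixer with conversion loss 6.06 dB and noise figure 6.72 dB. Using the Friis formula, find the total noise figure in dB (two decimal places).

0.62 dB

Convert to linear (a loss of L dB is a gain of −L dB): F_i = 10^(NF_i/10), G_i = 10^(G_i,dB/10)
  Stage 1: F_1 = 10^(0.587/10) = 1.145, G_1 = 10^(22.4/10) = 173.8
  Stage 2: F_2 = 10^(3.12/10) = 2.051, G_2 = 10^(8.21/10) = 6.622
  Stage 3: F_3 = 10^(6.72/10) = 4.699, G_3 = 10^(−6.06/10) = 0.2477
Friis cascade:
  F = 1.145 + (2.051 − 1)/173.8 + (4.699 − 1)/1151 = 1.154
NF = 10 log₁₀(1.154) = 0.62 dB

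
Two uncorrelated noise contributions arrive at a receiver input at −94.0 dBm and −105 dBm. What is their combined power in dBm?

−93.7 dBm

Convert to linear, add, convert back:
P₁ = 3.98×10⁻¹³ W, P₂ = 3.16×10⁻¹⁴ W
P_tot = 4.30×10⁻¹³ W → 10 log₁₀(P_tot / 10⁻³) = −93.7 dBm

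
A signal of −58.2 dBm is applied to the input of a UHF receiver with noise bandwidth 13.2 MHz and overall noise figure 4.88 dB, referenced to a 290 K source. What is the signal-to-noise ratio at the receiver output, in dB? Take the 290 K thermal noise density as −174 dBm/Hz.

Noise floor: N = −174 + 10 log₁₀(B) + NF
10 log₁₀(1.32×10⁷) = 71.21 dB
N = −174 + 71.21 + 4.88 = −97.91 dBm
SNR = P_sig − N = −58.2 − (−97.91) = 39.71 dB → 39.7 dB

39.7 dB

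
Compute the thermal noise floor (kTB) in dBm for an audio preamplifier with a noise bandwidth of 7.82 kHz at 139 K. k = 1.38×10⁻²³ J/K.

P_n = kTB = 1.38×10⁻²³ × 139 × 7.82×10³ = 1.50×10⁻¹⁷ W
In dBm: 10 log₁₀(1.50×10⁻¹⁷ / 10⁻³) = −138.2 dBm

−138.2 dBm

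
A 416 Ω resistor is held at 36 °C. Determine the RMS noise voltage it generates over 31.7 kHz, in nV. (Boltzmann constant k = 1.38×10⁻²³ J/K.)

474 nV

T = 36 °C + 273.15 = 309.15 K
V_n = √(4kTRB)
4kTRB = 4 × 1.38×10⁻²³ × 309.15 × 4.16×10² × 3.17×10⁴ = 2.25×10⁻¹³ V²
V_n = √(2.25×10⁻¹³) = 4.74×10⁻⁷ V = 474 nV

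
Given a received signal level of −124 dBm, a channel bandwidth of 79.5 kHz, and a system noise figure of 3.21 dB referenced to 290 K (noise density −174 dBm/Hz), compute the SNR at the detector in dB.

Noise floor: N = −174 + 10 log₁₀(B) + NF
10 log₁₀(7.95×10⁴) = 49 dB
N = −174 + 49 + 3.21 = −121.79 dBm
SNR = P_sig − N = −124 − (−121.79) = −2.21 dB → −2.2 dB

−2.2 dB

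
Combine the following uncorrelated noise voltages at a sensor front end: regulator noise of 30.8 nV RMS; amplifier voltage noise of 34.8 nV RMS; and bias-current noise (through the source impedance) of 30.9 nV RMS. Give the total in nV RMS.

Uncorrelated sources add in power (mean-square): V_tot = √(ΣV_i²)
V_tot = √[(3.08×10⁻⁸)² + (3.48×10⁻⁸)² + (3.09×10⁻⁸)²] = 5.58×10⁻⁸ V = 55.8 nV

55.8 nV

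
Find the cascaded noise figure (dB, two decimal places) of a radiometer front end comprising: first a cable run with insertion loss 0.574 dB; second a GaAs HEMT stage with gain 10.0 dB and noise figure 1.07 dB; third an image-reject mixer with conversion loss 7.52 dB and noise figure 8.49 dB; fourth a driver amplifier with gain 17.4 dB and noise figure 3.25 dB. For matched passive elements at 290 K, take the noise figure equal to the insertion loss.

Convert to linear (a loss of L dB is a gain of −L dB): F_i = 10^(NF_i/10), G_i = 10^(G_i,dB/10)
  Stage 1: F_1 = 10^(0.574/10) = 1.141, G_1 = 10^(−0.574/10) = 0.8762
  Stage 2: F_2 = 10^(1.07/10) = 1.279, G_2 = 10^(10.0/10) = 10.00
  Stage 3: F_3 = 10^(8.49/10) = 7.063, G_3 = 10^(−7.52/10) = 0.1770
  Stage 4: F_4 = 10^(3.25/10) = 2.113, G_4 = 10^(17.4/10) = 54.95
Friis cascade:
  F = 1.141 + (1.279 − 1)/0.8762 + (7.063 − 1)/8.762 + (2.113 − 1)/1.551 = 2.870
NF = 10 log₁₀(2.870) = 4.58 dB

4.58 dB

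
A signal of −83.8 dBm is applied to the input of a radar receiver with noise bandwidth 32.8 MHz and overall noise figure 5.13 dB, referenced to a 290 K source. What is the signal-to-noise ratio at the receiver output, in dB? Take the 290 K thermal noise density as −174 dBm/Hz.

9.9 dB

Noise floor: N = −174 + 10 log₁₀(B) + NF
10 log₁₀(3.28×10⁷) = 75.16 dB
N = −174 + 75.16 + 5.13 = −93.71 dBm
SNR = P_sig − N = −83.8 − (−93.71) = 9.91 dB → 9.9 dB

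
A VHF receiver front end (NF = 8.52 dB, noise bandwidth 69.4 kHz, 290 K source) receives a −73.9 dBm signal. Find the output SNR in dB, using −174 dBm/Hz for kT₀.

Noise floor: N = −174 + 10 log₁₀(B) + NF
10 log₁₀(6.94×10⁴) = 48.41 dB
N = −174 + 48.41 + 8.52 = −117.07 dBm
SNR = P_sig − N = −73.9 − (−117.07) = 43.17 dB → 43.2 dB

43.2 dB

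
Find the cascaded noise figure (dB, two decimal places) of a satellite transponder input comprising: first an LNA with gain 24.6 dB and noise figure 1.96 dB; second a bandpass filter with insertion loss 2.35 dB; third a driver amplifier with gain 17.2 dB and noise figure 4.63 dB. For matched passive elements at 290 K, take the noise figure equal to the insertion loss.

Convert to linear (a loss of L dB is a gain of −L dB): F_i = 10^(NF_i/10), G_i = 10^(G_i,dB/10)
  Stage 1: F_1 = 10^(1.96/10) = 1.570, G_1 = 10^(24.6/10) = 288.4
  Stage 2: F_2 = 10^(2.35/10) = 1.718, G_2 = 10^(−2.35/10) = 0.5821
  Stage 3: F_3 = 10^(4.63/10) = 2.904, G_3 = 10^(17.2/10) = 52.48
Friis cascade:
  F = 1.570 + (1.718 − 1)/288.4 + (2.904 − 1)/167.9 = 1.584
NF = 10 log₁₀(1.584) = 2.00 dB

2.00 dB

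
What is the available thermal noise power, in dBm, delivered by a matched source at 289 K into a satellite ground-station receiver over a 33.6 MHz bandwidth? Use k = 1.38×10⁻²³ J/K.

−98.7 dBm

P_n = kTB = 1.38×10⁻²³ × 289 × 3.36×10⁷ = 1.34×10⁻¹³ W
In dBm: 10 log₁₀(1.34×10⁻¹³ / 10⁻³) = −98.7 dBm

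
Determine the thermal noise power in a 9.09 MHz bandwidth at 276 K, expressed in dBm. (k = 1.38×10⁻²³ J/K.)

−104.6 dBm

P_n = kTB = 1.38×10⁻²³ × 276 × 9.09×10⁶ = 3.46×10⁻¹⁴ W
In dBm: 10 log₁₀(3.46×10⁻¹⁴ / 10⁻³) = −104.6 dBm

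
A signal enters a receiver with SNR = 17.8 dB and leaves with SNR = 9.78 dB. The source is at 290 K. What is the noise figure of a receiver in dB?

8.02 dB

NF (dB) = SNR_in(dB) − SNR_out(dB) when the source is at T₀
NF = 17.8 − 9.78 = 8.02 dB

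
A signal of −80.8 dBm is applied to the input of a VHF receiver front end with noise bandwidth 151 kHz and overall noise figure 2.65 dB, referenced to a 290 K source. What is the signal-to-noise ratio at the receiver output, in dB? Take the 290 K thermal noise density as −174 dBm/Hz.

Noise floor: N = −174 + 10 log₁₀(B) + NF
10 log₁₀(1.51×10⁵) = 51.79 dB
N = −174 + 51.79 + 2.65 = −119.56 dBm
SNR = P_sig − N = −80.8 − (−119.56) = 38.76 dB → 38.8 dB

38.8 dB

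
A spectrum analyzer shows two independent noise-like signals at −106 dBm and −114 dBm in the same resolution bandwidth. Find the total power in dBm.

Convert to linear, add, convert back:
P₁ = 2.51×10⁻¹⁴ W, P₂ = 3.98×10⁻¹⁵ W
P_tot = 2.91×10⁻¹⁴ W → 10 log₁₀(P_tot / 10⁻³) = −105.4 dBm

−105.4 dBm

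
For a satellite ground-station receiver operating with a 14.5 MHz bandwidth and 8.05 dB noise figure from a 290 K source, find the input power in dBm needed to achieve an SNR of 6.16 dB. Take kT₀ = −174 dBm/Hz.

Sensitivity = −174 + 10 log₁₀(B) + NF + SNR_min
= −174 + 71.61 + 8.05 + 6.16
= −88.18 dBm → −88.2 dBm

−88.2 dBm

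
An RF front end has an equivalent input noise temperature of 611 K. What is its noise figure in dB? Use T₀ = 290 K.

4.92 dB

F = 1 + T_e/T₀ = 1 + 611/290 = 3.1069
NF = 10 log₁₀(3.1069) = 4.92 dB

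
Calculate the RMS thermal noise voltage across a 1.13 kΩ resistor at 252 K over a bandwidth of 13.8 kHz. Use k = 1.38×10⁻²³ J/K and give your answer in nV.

V_n = √(4kTRB)
4kTRB = 4 × 1.38×10⁻²³ × 252 × 1.13×10³ × 1.38×10⁴ = 2.17×10⁻¹³ V²
V_n = √(2.17×10⁻¹³) = 4.66×10⁻⁷ V = 466 nV

466 nV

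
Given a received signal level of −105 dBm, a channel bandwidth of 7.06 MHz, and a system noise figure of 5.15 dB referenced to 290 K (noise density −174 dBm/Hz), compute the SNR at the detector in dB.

Noise floor: N = −174 + 10 log₁₀(B) + NF
10 log₁₀(7.06×10⁶) = 68.49 dB
N = −174 + 68.49 + 5.15 = −100.36 dBm
SNR = P_sig − N = −105 − (−100.36) = −4.64 dB → −4.6 dB

−4.6 dB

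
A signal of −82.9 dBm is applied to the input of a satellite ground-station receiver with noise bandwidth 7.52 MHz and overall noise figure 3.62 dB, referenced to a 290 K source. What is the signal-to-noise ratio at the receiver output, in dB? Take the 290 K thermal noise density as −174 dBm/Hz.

Noise floor: N = −174 + 10 log₁₀(B) + NF
10 log₁₀(7.52×10⁶) = 68.76 dB
N = −174 + 68.76 + 3.62 = −101.62 dBm
SNR = P_sig − N = −82.9 − (−101.62) = 18.72 dB → 18.7 dB

18.7 dB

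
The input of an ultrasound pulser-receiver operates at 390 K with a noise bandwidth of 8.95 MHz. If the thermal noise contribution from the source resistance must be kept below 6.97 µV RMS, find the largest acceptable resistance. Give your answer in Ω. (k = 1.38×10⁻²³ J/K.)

Johnson–Nyquist: V_n = √(4kTRB) ⇒ R = V_n² / (4kTB)
4kTB = 4 × 1.38×10⁻²³ × 390 × 8.95×10⁶ = 1.93×10⁻¹³
R = (6.97×10⁻⁶)² / 1.93×10⁻¹³ = 2.52×10² Ω = 252 Ω

252 Ω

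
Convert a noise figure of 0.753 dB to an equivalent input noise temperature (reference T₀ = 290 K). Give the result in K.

F = 10^(0.753/10) = 1.18932
T_e = (F − 1)·T₀ = (1.18932 − 1) × 290 = 54.9 K

54.9 K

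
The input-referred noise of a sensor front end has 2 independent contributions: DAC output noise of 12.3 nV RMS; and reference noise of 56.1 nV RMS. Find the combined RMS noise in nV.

Uncorrelated sources add in power (mean-square): V_tot = √(ΣV_i²)
V_tot = √[(1.23×10⁻⁸)² + (5.61×10⁻⁸)²] = 5.74×10⁻⁸ V = 57.4 nV

57.4 nV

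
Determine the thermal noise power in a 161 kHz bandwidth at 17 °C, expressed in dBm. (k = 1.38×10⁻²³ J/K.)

T = 17 °C + 273.15 = 290.15 K
P_n = kTB = 1.38×10⁻²³ × 290.15 × 1.61×10⁵ = 6.45×10⁻¹⁶ W
In dBm: 10 log₁₀(6.45×10⁻¹⁶ / 10⁻³) = −121.9 dBm

−121.9 dBm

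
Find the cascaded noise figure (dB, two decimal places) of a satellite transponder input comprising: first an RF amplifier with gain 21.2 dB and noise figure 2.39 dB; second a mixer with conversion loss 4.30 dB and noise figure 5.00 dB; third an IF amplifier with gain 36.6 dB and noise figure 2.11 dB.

Convert to linear (a loss of L dB is a gain of −L dB): F_i = 10^(NF_i/10), G_i = 10^(G_i,dB/10)
  Stage 1: F_1 = 10^(2.39/10) = 1.734, G_1 = 10^(21.2/10) = 131.8
  Stage 2: F_2 = 10^(5.00/10) = 3.162, G_2 = 10^(−4.30/10) = 0.3715
  Stage 3: F_3 = 10^(2.11/10) = 1.626, G_3 = 10^(36.6/10) = 4571
Friis cascade:
  F = 1.734 + (3.162 − 1)/131.8 + (1.626 − 1)/48.98 = 1.763
NF = 10 log₁₀(1.763) = 2.46 dB

2.46 dB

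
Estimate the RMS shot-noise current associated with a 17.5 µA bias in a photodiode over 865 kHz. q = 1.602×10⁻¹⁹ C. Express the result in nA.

I_n = √(2qI·B)
2qI·B = 2 × 1.602×10⁻¹⁹ × 1.75×10⁻⁵ × 8.65×10⁵ = 4.85×10⁻¹⁸ A²
I_n = √(4.85×10⁻¹⁸) = 2.20×10⁻⁹ A = 2.20 nA

2.20 nA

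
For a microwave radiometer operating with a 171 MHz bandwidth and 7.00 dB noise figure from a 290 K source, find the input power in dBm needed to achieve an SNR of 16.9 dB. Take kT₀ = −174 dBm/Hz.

Sensitivity = −174 + 10 log₁₀(B) + NF + SNR_min
= −174 + 82.33 + 7.00 + 16.9
= −67.77 dBm → −67.8 dBm

−67.8 dBm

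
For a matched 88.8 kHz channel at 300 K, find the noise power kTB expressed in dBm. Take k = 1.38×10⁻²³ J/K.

P_n = kTB = 1.38×10⁻²³ × 300 × 8.88×10⁴ = 3.68×10⁻¹⁶ W
In dBm: 10 log₁₀(3.68×10⁻¹⁶ / 10⁻³) = −124.3 dBm

−124.3 dBm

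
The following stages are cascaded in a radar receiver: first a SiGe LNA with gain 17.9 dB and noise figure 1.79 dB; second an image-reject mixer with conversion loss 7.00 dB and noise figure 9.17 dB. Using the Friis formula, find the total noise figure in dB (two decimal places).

2.12 dB

Convert to linear (a loss of L dB is a gain of −L dB): F_i = 10^(NF_i/10), G_i = 10^(G_i,dB/10)
  Stage 1: F_1 = 10^(1.79/10) = 1.510, G_1 = 10^(17.9/10) = 61.66
  Stage 2: F_2 = 10^(9.17/10) = 8.260, G_2 = 10^(−7.00/10) = 0.1995
Friis cascade:
  F = 1.510 + (8.260 − 1)/61.66 = 1.628
NF = 10 log₁₀(1.628) = 2.12 dB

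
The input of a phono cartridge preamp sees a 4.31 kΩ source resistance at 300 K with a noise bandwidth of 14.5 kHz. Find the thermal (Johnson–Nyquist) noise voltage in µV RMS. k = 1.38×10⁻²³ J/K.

V_n = √(4kTRB)
4kTRB = 4 × 1.38×10⁻²³ × 300 × 4.31×10³ × 1.45×10⁴ = 1.03×10⁻¹² V²
V_n = √(1.03×10⁻¹²) = 1.02×10⁻⁶ V = 1.02 µV

1.02 µV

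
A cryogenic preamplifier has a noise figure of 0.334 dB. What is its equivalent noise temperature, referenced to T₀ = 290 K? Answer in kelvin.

F = 10^(0.334/10) = 1.07994
T_e = (F − 1)·T₀ = (1.07994 − 1) × 290 = 23.2 K

23.2 K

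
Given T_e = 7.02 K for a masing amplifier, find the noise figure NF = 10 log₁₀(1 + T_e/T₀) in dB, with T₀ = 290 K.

0.104 dB

F = 1 + T_e/T₀ = 1 + 7.02/290 = 1.02421
NF = 10 log₁₀(1.02421) = 0.104 dB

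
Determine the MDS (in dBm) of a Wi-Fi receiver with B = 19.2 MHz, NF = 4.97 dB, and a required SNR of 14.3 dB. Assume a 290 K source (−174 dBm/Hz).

Sensitivity = −174 + 10 log₁₀(B) + NF + SNR_min
= −174 + 72.83 + 4.97 + 14.3
= −81.90 dBm → −81.9 dBm

−81.9 dBm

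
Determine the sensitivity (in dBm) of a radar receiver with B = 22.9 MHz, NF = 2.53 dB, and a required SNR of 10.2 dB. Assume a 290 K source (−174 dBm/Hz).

−87.7 dBm

Sensitivity = −174 + 10 log₁₀(B) + NF + SNR_min
= −174 + 73.6 + 2.53 + 10.2
= −87.67 dBm → −87.7 dBm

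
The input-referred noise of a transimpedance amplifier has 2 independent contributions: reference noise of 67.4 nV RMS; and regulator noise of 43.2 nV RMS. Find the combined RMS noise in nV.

Uncorrelated sources add in power (mean-square): V_tot = √(ΣV_i²)
V_tot = √[(6.74×10⁻⁸)² + (4.32×10⁻⁸)²] = 8.01×10⁻⁸ V = 80.1 nV

80.1 nV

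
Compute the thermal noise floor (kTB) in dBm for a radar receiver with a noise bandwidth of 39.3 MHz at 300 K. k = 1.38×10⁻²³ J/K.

P_n = kTB = 1.38×10⁻²³ × 300 × 3.93×10⁷ = 1.63×10⁻¹³ W
In dBm: 10 log₁₀(1.63×10⁻¹³ / 10⁻³) = −97.9 dBm

−97.9 dBm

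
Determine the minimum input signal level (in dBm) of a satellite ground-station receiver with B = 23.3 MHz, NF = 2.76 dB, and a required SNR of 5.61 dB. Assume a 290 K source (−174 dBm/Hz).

−92.0 dBm

Sensitivity = −174 + 10 log₁₀(B) + NF + SNR_min
= −174 + 73.67 + 2.76 + 5.61
= −91.96 dBm → −92.0 dBm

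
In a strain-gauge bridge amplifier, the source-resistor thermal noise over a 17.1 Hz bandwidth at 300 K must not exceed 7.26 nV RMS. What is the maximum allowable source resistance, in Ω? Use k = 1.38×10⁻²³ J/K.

186 Ω

Johnson–Nyquist: V_n = √(4kTRB) ⇒ R = V_n² / (4kTB)
4kTB = 4 × 1.38×10⁻²³ × 300 × 1.71×10¹ = 2.83×10⁻¹⁹
R = (7.26×10⁻⁹)² / 2.83×10⁻¹⁹ = 1.86×10² Ω = 186 Ω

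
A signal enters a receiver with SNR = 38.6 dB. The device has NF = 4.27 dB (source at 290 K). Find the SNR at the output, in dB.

34.33 dB

By definition F = SNR_in/SNR_out, so in dB: SNR_out = SNR_in − NF
SNR_out = 38.6 − 4.27 = 34.33 dB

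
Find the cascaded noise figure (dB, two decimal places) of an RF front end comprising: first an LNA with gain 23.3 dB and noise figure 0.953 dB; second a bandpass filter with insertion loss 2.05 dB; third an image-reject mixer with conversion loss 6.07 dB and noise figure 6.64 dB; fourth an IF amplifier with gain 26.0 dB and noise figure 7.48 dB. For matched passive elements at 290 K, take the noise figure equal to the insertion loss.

1.51 dB

Convert to linear (a loss of L dB is a gain of −L dB): F_i = 10^(NF_i/10), G_i = 10^(G_i,dB/10)
  Stage 1: F_1 = 10^(0.953/10) = 1.245, G_1 = 10^(23.3/10) = 213.8
  Stage 2: F_2 = 10^(2.05/10) = 1.603, G_2 = 10^(−2.05/10) = 0.6237
  Stage 3: F_3 = 10^(6.64/10) = 4.613, G_3 = 10^(−6.07/10) = 0.2472
  Stage 4: F_4 = 10^(7.48/10) = 5.598, G_4 = 10^(26.0/10) = 398.1
Friis cascade:
  F = 1.245 + (1.603 − 1)/213.8 + (4.613 − 1)/133.4 + (5.598 − 1)/32.96 = 1.415
NF = 10 log₁₀(1.415) = 1.51 dB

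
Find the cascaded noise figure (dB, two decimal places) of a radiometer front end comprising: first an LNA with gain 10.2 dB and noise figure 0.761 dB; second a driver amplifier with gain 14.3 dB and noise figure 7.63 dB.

2.17 dB

Convert to linear (a loss of L dB is a gain of −L dB): F_i = 10^(NF_i/10), G_i = 10^(G_i,dB/10)
  Stage 1: F_1 = 10^(0.761/10) = 1.192, G_1 = 10^(10.2/10) = 10.47
  Stage 2: F_2 = 10^(7.63/10) = 5.794, G_2 = 10^(14.3/10) = 26.92
Friis cascade:
  F = 1.192 + (5.794 − 1)/10.47 = 1.649
NF = 10 log₁₀(1.649) = 2.17 dB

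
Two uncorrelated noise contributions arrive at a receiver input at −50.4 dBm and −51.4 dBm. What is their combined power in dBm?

−47.9 dBm

Convert to linear, add, convert back:
P₁ = 9.12×10⁻⁹ W, P₂ = 7.24×10⁻⁹ W
P_tot = 1.64×10⁻⁸ W → 10 log₁₀(P_tot / 10⁻³) = −47.9 dBm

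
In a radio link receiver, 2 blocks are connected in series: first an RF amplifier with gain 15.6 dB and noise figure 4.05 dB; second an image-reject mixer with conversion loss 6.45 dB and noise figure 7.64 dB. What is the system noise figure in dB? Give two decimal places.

Convert to linear (a loss of L dB is a gain of −L dB): F_i = 10^(NF_i/10), G_i = 10^(G_i,dB/10)
  Stage 1: F_1 = 10^(4.05/10) = 2.541, G_1 = 10^(15.6/10) = 36.31
  Stage 2: F_2 = 10^(7.64/10) = 5.808, G_2 = 10^(−6.45/10) = 0.2265
Friis cascade:
  F = 2.541 + (5.808 − 1)/36.31 = 2.673
NF = 10 log₁₀(2.673) = 4.27 dB

4.27 dB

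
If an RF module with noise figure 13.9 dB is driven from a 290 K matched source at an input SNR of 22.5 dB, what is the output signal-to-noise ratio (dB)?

By definition F = SNR_in/SNR_out, so in dB: SNR_out = SNR_in − NF
SNR_out = 22.5 − 13.9 = 8.6 dB

8.6 dB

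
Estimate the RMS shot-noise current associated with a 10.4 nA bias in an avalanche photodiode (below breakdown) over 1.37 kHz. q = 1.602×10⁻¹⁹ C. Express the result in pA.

2.14 pA

I_n = √(2qI·B)
2qI·B = 2 × 1.602×10⁻¹⁹ × 1.04×10⁻⁸ × 1.37×10³ = 4.57×10⁻²⁴ A²
I_n = √(4.57×10⁻²⁴) = 2.14×10⁻¹² A = 2.14 pA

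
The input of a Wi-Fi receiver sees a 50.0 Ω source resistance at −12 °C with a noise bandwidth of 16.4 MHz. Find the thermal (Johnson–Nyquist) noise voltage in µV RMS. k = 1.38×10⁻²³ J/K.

3.44 µV

T = −12 °C + 273.15 = 261.15 K
V_n = √(4kTRB)
4kTRB = 4 × 1.38×10⁻²³ × 261.15 × 5.00×10¹ × 1.64×10⁷ = 1.18×10⁻¹¹ V²
V_n = √(1.18×10⁻¹¹) = 3.44×10⁻⁶ V = 3.44 µV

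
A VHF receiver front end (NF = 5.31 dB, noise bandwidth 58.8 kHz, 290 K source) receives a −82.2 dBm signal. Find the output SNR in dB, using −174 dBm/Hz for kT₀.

38.8 dB

Noise floor: N = −174 + 10 log₁₀(B) + NF
10 log₁₀(5.88×10⁴) = 47.69 dB
N = −174 + 47.69 + 5.31 = −121.00 dBm
SNR = P_sig − N = −82.2 − (−121.00) = 38.80 dB → 38.8 dB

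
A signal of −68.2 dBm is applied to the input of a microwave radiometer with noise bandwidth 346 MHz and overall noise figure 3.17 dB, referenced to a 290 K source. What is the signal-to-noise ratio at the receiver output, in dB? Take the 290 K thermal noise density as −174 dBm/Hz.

17.2 dB

Noise floor: N = −174 + 10 log₁₀(B) + NF
10 log₁₀(3.46×10⁸) = 85.39 dB
N = −174 + 85.39 + 3.17 = −85.44 dBm
SNR = P_sig − N = −68.2 − (−85.44) = 17.24 dB → 17.2 dB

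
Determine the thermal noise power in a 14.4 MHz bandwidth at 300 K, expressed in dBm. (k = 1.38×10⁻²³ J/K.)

P_n = kTB = 1.38×10⁻²³ × 300 × 1.44×10⁷ = 5.96×10⁻¹⁴ W
In dBm: 10 log₁₀(5.96×10⁻¹⁴ / 10⁻³) = −102.2 dBm

−102.2 dBm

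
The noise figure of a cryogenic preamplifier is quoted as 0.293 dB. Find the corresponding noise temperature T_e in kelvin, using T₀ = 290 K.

20.2 K

F = 10^(0.293/10) = 1.06979
T_e = (F − 1)·T₀ = (1.06979 − 1) × 290 = 20.2 K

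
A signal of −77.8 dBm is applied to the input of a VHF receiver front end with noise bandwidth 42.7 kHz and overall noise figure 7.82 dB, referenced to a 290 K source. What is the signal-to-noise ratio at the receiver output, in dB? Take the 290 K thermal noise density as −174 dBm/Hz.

Noise floor: N = −174 + 10 log₁₀(B) + NF
10 log₁₀(4.27×10⁴) = 46.3 dB
N = −174 + 46.3 + 7.82 = −119.88 dBm
SNR = P_sig − N = −77.8 − (−119.88) = 42.08 dB → 42.1 dB

42.1 dB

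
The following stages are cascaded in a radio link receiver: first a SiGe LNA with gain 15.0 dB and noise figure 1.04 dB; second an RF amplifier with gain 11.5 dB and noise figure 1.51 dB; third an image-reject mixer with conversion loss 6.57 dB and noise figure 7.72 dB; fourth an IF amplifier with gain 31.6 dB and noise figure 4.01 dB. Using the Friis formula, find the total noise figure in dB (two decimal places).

1.17 dB

Convert to linear (a loss of L dB is a gain of −L dB): F_i = 10^(NF_i/10), G_i = 10^(G_i,dB/10)
  Stage 1: F_1 = 10^(1.04/10) = 1.271, G_1 = 10^(15.0/10) = 31.62
  Stage 2: F_2 = 10^(1.51/10) = 1.416, G_2 = 10^(11.5/10) = 14.13
  Stage 3: F_3 = 10^(7.72/10) = 5.916, G_3 = 10^(−6.57/10) = 0.2203
  Stage 4: F_4 = 10^(4.01/10) = 2.518, G_4 = 10^(31.6/10) = 1445
Friis cascade:
  F = 1.271 + (1.416 − 1)/31.62 + (5.916 − 1)/446.7 + (2.518 − 1)/98.40 = 1.310
NF = 10 log₁₀(1.310) = 1.17 dB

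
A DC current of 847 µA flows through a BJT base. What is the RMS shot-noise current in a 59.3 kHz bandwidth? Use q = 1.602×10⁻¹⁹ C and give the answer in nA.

I_n = √(2qI·B)
2qI·B = 2 × 1.602×10⁻¹⁹ × 8.47×10⁻⁴ × 5.93×10⁴ = 1.61×10⁻¹⁷ A²
I_n = √(1.61×10⁻¹⁷) = 4.01×10⁻⁹ A = 4.01 nA

4.01 nA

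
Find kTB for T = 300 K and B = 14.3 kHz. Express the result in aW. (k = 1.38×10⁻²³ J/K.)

P_n = kTB = 1.38×10⁻²³ × 300 × 1.43×10⁴ = 5.92×10⁻¹⁷ W = 59.2 aW

59.2 aW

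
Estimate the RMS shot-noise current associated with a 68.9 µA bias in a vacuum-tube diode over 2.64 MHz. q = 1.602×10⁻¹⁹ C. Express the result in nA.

I_n = √(2qI·B)
2qI·B = 2 × 1.602×10⁻¹⁹ × 6.89×10⁻⁵ × 2.64×10⁶ = 5.83×10⁻¹⁷ A²
I_n = √(5.83×10⁻¹⁷) = 7.63×10⁻⁹ A = 7.63 nA

7.63 nA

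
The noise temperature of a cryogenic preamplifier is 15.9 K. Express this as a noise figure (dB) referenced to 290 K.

0.232 dB

F = 1 + T_e/T₀ = 1 + 15.9/290 = 1.05483
NF = 10 log₁₀(1.05483) = 0.232 dB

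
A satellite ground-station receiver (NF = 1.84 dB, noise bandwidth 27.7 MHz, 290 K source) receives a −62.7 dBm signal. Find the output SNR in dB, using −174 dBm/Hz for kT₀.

Noise floor: N = −174 + 10 log₁₀(B) + NF
10 log₁₀(2.77×10⁷) = 74.42 dB
N = −174 + 74.42 + 1.84 = −97.74 dBm
SNR = P_sig − N = −62.7 − (−97.74) = 35.04 dB → 35.0 dB

35.0 dB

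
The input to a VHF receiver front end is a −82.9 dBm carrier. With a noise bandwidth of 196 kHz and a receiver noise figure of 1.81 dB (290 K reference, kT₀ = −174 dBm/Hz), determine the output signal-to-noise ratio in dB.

Noise floor: N = −174 + 10 log₁₀(B) + NF
10 log₁₀(1.96×10⁵) = 52.92 dB
N = −174 + 52.92 + 1.81 = −119.27 dBm
SNR = P_sig − N = −82.9 − (−119.27) = 36.37 dB → 36.4 dB

36.4 dB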